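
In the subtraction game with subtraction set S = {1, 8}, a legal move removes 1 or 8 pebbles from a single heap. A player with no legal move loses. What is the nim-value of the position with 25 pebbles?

1

n :  0  1  2  3  4  5  6  7  8  9 10 11 12 13 14 15 16 17 18 19 20 21 22 23 24 25
G :  0  1  0  1  0  1  0  1  2  0  1  0  1  0  1  0  1  2  0  1  0  1  0  1  0  1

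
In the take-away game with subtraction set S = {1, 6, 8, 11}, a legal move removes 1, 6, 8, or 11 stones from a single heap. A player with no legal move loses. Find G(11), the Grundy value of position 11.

G(0) = 0
G(1) = mex{0} = 1
G(2) = mex{1} = 0
G(3) = mex{0} = 1
G(4) = mex{1} = 0
G(5) = mex{0} = 1
G(6) = mex{1,0} = 2
G(7) = mex{2,1} = 0
G(8) = mex{0,0,0} = 1
G(9) = mex{1,1,1} = 0
G(10) = mex{0,0,0} = 1
G(11) = mex{1,1,1,0} = 2

2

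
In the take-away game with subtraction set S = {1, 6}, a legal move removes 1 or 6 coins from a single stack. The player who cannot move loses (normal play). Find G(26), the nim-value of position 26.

n :  0  1  2  3  4  5  6  7  8  9 10 11 12 13 14 15 16 17 18 19 20 21 22 23 24 25 26
G :  0  1  0  1  0  1  2  0  1  0  1  0  1  2  0  1  0  1  0  1  2  0  1  0  1  0  1

1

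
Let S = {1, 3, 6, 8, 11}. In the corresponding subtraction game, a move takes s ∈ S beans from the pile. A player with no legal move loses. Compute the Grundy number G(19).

G(0) = 0
G(1) = mex{0} = 1
G(2) = mex{1} = 0
G(3) = mex{0,0} = 1
G(4) = mex{1,1} = 0
G(5) = mex{0,0} = 1
G(6) = mex{1,1,0} = 2
G(7) = mex{2,0,1} = 3
G(8) = mex{3,1,0,0} = 2
G(9) = mex{2,2,1,1} = 0
G(10) = mex{0,3,0,0} = 1
G(11) = mex{1,2,1,1,0} = 3
G(12) = mex{3,0,2,0,1} = 4
G(13) = mex{4,1,3,1,0} = 2
G(14) = mex{2,3,2,2,1} = 0
G(15) = mex{0,4,0,3,0} = 1
G(16) = mex{1,2,1,2,1} = 0
G(17) = mex{0,0,3,0,2} = 1
G(18) = mex{1,1,4,1,3} = 0
G(19) = mex{0,0,2,3,2} = 1

1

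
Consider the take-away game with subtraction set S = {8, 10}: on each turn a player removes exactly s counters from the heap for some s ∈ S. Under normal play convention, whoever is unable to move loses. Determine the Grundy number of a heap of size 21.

n :  0  1  2  3  4  5  6  7  8  9 10 11 12 13 14 15 16 17 18 19 20 21
G :  0  0  0  0  0  0  0  0  1  1  1  1  1  1  1  1  2  2  0  0  0  0

0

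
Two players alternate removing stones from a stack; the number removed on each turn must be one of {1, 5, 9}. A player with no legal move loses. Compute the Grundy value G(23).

1

n :  0  1  2  3  4  5  6  7  8  9 10 11 12 13 14 15 16 17 18 19 20 21 22 23
G :  0  1  0  1  0  1  0  1  0  1  0  1  0  1  0  1  0  1  0  1  0  1  0  1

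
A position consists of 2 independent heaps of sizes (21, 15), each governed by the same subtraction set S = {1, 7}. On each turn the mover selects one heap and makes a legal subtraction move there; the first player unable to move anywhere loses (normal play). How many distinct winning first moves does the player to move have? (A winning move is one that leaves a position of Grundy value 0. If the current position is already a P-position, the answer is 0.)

0

All heaps use S = {1, 7}:
G(0) = 0
G(1) = mex{0} = 1
G(2) = mex{1} = 0
G(3) = mex{0} = 1
G(4) = mex{1} = 0
G(5) = mex{0} = 1
G(6) = mex{1} = 0
G(7) = mex{0,0} = 1
G(8) = mex{1,1} = 0
G(9) = mex{0,0} = 1
G(10) = mex{1,1} = 0
G(11) = mex{0,0} = 1
G(12) = mex{1,1} = 0
G(13) = mex{0,0} = 1
G(14) = mex{1,1} = 0
G(15) = mex{0,0} = 1
G(16) = mex{1,1} = 0
G(17) = mex{0,0} = 1
G(18) = mex{1,1} = 0
G(19) = mex{0,0} = 1
G(20) = mex{1,1} = 0
G(21) = mex{0,0} = 1
Heap A: G(21) = 1.
Heap B: G(15) = 1.
Combined Grundy value = 1 ⊕ 1 = 0.
A winning move leaves total XOR = 0, i.e. changes one component's Grundy value g to g ⊕ X where X is the current total.
Heap A: target g' = 1⊕0 = 1, but every legal move changes the Grundy value (mex property), so 0 moves.
Heap B: target g' = 1⊕0 = 1, but every legal move changes the Grundy value (mex property), so 0 moves.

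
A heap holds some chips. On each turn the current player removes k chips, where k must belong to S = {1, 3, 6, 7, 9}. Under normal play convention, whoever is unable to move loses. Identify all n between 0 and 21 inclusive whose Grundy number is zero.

0, 2, 4, 12, 14, 16

G(0) = 0
G(1) = mex{0} = 1
G(2) = mex{1} = 0
G(3) = mex{0,0} = 1
G(4) = mex{1,1} = 0
G(5) = mex{0,0} = 1
G(6) = mex{1,1,0} = 2
G(7) = mex{2,0,1,0} = 3
G(8) = mex{3,1,0,1} = 2
G(9) = mex{2,2,1,0,0} = 3
G(10) = mex{3,3,0,1,1} = 2
G(11) = mex{2,2,1,0,0} = 3
G(12) = mex{3,3,2,1,1} = 0
G(13) = mex{0,2,3,2,0} = 1
G(14) = mex{1,3,2,3,1} = 0
G(15) = mex{0,0,3,2,2} = 1
G(16) = mex{1,1,2,3,3} = 0
G(17) = mex{0,0,3,2,2} = 1
G(18) = mex{1,1,0,3,3} = 2
G(19) = mex{2,0,1,0,2} = 3
G(20) = mex{3,1,0,1,3} = 2
G(21) = mex{2,2,1,0,0} = 3
P-positions are exactly the n with G(n) = 0.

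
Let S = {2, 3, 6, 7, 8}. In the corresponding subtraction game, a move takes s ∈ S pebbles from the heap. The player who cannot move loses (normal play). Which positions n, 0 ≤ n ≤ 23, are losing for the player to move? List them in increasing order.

0, 1, 5, 10, 14, 15, 19

G(0) = 0
G(1) = mex{} = 0
G(2) = mex{0} = 1
G(3) = mex{0,0} = 1
G(4) = mex{1,0} = 2
G(5) = mex{1,1} = 0
G(6) = mex{2,1,0} = 3
G(7) = mex{0,2,0,0} = 1
G(8) = mex{3,0,1,0,0} = 2
G(9) = mex{1,3,1,1,0} = 2
G(10) = mex{2,1,2,1,1} = 0
G(11) = mex{2,2,0,2,1} = 3
G(12) = mex{0,2,3,0,2} = 1
G(13) = mex{3,0,1,3,0} = 2
G(14) = mex{1,3,2,1,3} = 0
G(15) = mex{2,1,2,2,1} = 0
G(16) = mex{0,2,0,2,2} = 1
G(17) = mex{0,0,3,0,2} = 1
G(18) = mex{1,0,1,3,0} = 2
G(19) = mex{1,1,2,1,3} = 0
G(20) = mex{2,1,0,2,1} = 3
G(21) = mex{0,2,0,0,2} = 1
G(22) = mex{3,0,1,0,0} = 2
G(23) = mex{1,3,1,1,0} = 2
P-positions are exactly the n with G(n) = 0.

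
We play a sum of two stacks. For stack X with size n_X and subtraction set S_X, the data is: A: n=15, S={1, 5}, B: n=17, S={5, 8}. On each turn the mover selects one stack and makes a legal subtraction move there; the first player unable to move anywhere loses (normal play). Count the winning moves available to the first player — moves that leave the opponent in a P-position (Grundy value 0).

Stack A, S = {1, 5}:
G(0) = 0
G(1) = mex{0} = 1
G(2) = mex{1} = 0
G(3) = mex{0} = 1
G(4) = mex{1} = 0
G(5) = mex{0,0} = 1
G(6) = mex{1,1} = 0
G(7) = mex{0,0} = 1
G(8) = mex{1,1} = 0
G(9) = mex{0,0} = 1
G(10) = mex{1,1} = 0
G(11) = mex{0,0} = 1
G(12) = mex{1,1} = 0
G(13) = mex{0,0} = 1
G(14) = mex{1,1} = 0
G(15) = mex{0,0} = 1
G_A(15) = 1.
Stack B, S = {5, 8}:
n :  0  1  2  3  4  5  6  7  8  9 10 11 12 13 14 15 16 17
G :  0  0  0  0  0  1  1  1  1  1  2  2  2  0  0  0  0  0
G_B(17) = 0.
Combined Grundy value = 1 ⊕ 0 = 1.
A winning move leaves total XOR = 0, i.e. changes one component's Grundy value g to g ⊕ X where X is the current total.
Stack A: need g' = 1⊕1 = 0. Options: 15−1→G=0, 15−5→G=0. Hits: 2.
Stack B: need g' = 0⊕1 = 1. Options: 17−5→G=2, 17−8→G=1. Hits: 1.

3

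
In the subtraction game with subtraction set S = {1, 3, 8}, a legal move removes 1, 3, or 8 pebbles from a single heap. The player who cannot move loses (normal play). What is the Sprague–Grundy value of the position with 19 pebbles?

2

G(0) = 0
G(1) = mex{0} = 1
G(2) = mex{1} = 0
G(3) = mex{0,0} = 1
G(4) = mex{1,1} = 0
G(5) = mex{0,0} = 1
G(6) = mex{1,1} = 0
G(7) = mex{0,0} = 1
G(8) = mex{1,1,0} = 2
G(9) = mex{2,0,1} = 3
G(10) = mex{3,1,0} = 2
G(11) = mex{2,2,1} = 0
G(12) = mex{0,3,0} = 1
G(13) = mex{1,2,1} = 0
G(14) = mex{0,0,0} = 1
G(15) = mex{1,1,1} = 0
G(16) = mex{0,0,2} = 1
G(17) = mex{1,1,3} = 0
G(18) = mex{0,0,2} = 1
G(19) = mex{1,1,0} = 2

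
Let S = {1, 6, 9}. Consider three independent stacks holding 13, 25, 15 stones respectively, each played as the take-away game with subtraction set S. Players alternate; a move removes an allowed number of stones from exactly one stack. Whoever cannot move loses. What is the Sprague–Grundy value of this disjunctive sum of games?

All stacks use S = {1, 6, 9}:
n :  0  1  2  3  4  5  6  7  8  9 10 11 12 13 14 15 16 17 18 19 20 21 22 23 24 25
G :  0  1  0  1  0  1  2  0  1  2  3  2  0  1  0  1  2  0  1  0  1  2  0  1  0  1
Stack A: G(13) = 1.
Stack B: G(25) = 1.
Stack C: G(15) = 1.
Combined Grundy value = 1 ⊕ 1 ⊕ 1 = 1.

1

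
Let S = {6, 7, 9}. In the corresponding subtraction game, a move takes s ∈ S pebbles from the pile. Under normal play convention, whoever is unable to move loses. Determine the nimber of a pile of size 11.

1

G(0) = 0
G(1) = mex{} = 0
G(2) = mex{} = 0
G(3) = mex{} = 0
G(4) = mex{} = 0
G(5) = mex{} = 0
G(6) = mex{0} = 1
G(7) = mex{0,0} = 1
G(8) = mex{0,0} = 1
G(9) = mex{0,0,0} = 1
G(10) = mex{0,0,0} = 1
G(11) = mex{0,0,0} = 1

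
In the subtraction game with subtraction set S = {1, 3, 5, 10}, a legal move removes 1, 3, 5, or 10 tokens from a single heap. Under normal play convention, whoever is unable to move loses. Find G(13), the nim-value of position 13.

G(0) = 0
G(1) = mex{0} = 1
G(2) = mex{1} = 0
G(3) = mex{0,0} = 1
G(4) = mex{1,1} = 0
G(5) = mex{0,0,0} = 1
G(6) = mex{1,1,1} = 0
G(7) = mex{0,0,0} = 1
G(8) = mex{1,1,1} = 0
G(9) = mex{0,0,0} = 1
G(10) = mex{1,1,1,0} = 2
G(11) = mex{2,0,0,1} = 3
G(12) = mex{3,1,1,0} = 2
G(13) = mex{2,2,0,1} = 3

3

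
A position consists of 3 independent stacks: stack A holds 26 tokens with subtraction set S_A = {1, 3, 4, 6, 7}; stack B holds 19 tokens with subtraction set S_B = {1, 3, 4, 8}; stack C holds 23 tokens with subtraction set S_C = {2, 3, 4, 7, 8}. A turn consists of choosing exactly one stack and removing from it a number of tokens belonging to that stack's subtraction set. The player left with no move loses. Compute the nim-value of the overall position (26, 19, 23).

Stack A, S = {1, 3, 4, 6, 7}:
n :  0  1  2  3  4  5  6  7  8  9 10 11 12 13 14 15 16 17 18 19 20 21 22 23 24 25 26
G :  0  1  0  1  2  3  2  3  4  5  0  1  0  1  2  3  2  3  4  5  0  1  0  1  2  3  2
G_A(26) = 2.
Stack B, S = {1, 3, 4, 8}:
n :  0  1  2  3  4  5  6  7  8  9 10 11 12 13 14 15 16 17 18 19
G :  0  1  0  1  2  3  2  0  1  0  1  2  3  2  0  1  0  1  2  3
G_B(19) = 3.
Stack C, S = {2, 3, 4, 7, 8}:
n :  0  1  2  3  4  5  6  7  8  9 10 11 12 13 14 15 16 17 18 19 20 21 22 23
G :  0  0  1  1  2  2  0  3  1  4  2  0  0  1  1  2  2  0  3  1  4  2  0  0
G_C(23) = 0.
Combined Grundy value = 2 ⊕ 3 ⊕ 0 = 1.

1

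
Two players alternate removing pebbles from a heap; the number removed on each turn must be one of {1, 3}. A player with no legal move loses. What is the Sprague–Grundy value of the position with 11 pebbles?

G(0) = 0
G(1) = mex{0} = 1
G(2) = mex{1} = 0
G(3) = mex{0,0} = 1
G(4) = mex{1,1} = 0
G(5) = mex{0,0} = 1
G(6) = mex{1,1} = 0
G(7) = mex{0,0} = 1
G(8) = mex{1,1} = 0
G(9) = mex{0,0} = 1
G(10) = mex{1,1} = 0
G(11) = mex{0,0} = 1

1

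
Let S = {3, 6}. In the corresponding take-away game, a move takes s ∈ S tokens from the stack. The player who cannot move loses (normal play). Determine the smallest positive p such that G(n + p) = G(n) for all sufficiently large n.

G(0) = 0
G(1) = mex{} = 0
G(2) = mex{} = 0
G(3) = mex{0} = 1
G(4) = mex{0} = 1
G(5) = mex{0} = 1
G(6) = mex{1,0} = 2
G(7) = mex{1,0} = 2
G(8) = mex{1,0} = 2
G(9) = mex{2,1} = 0
G(10) = mex{2,1} = 0
G(11) = mex{2,1} = 0
G(12) = mex{0,2} = 1
G(13) = mex{0,2} = 1
G(14) = mex{0,2} = 1
G(15) = mex{1,0} = 2
G(16) = mex{1,0} = 2
G(17) = mex{1,0} = 2
G(18) = mex{2,1} = 0
G(19) = mex{2,1} = 0
G(n+9) = G(n) holds for n = 0,…,5 (a full window of length max(S) = 6), so the sequence is purely periodic with period 9.

9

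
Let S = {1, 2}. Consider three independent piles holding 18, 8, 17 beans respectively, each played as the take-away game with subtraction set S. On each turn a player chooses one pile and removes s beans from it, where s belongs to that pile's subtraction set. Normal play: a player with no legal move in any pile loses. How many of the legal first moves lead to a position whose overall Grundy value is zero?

All piles use S = {1, 2}:
n :  0  1  2  3  4  5  6  7  8  9 10 11 12 13 14 15 16 17 18
G :  0  1  2  0  1  2  0  1  2  0  1  2  0  1  2  0  1  2  0
Pile A: G(18) = 0.
Pile B: G(8) = 2.
Pile C: G(17) = 2.
Combined Grundy value = 0 ⊕ 2 ⊕ 2 = 0.
A winning move leaves total XOR = 0, i.e. changes one component's Grundy value g to g ⊕ X where X is the current total.
Pile A: target g' = 0⊕0 = 0, but every legal move changes the Grundy value (mex property), so 0 moves.
Pile B: target g' = 2⊕0 = 2, but every legal move changes the Grundy value (mex property), so 0 moves.
Pile C: target g' = 2⊕0 = 2, but every legal move changes the Grundy value (mex property), so 0 moves.

0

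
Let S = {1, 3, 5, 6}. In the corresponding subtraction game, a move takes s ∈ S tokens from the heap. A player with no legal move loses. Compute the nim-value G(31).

n :  0  1  2  3  4  5  6  7  8  9 10 11 12 13 14 15 16 17 18 19 20 21 22 23 24 25 26 27 28 29 30 31
G :  0  1  0  1  0  1  2  3  2  3  2  0  1  0  1  0  1  2  3  2  3  2  0  1  0  1  0  1  2  3  2  3

3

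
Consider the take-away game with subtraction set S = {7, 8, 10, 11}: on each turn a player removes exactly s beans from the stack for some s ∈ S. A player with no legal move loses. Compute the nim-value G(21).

G(0) = 0
G(1) = mex{} = 0
G(2) = mex{} = 0
G(3) = mex{} = 0
G(4) = mex{} = 0
G(5) = mex{} = 0
G(6) = mex{} = 0
G(7) = mex{0} = 1
G(8) = mex{0,0} = 1
G(9) = mex{0,0} = 1
G(10) = mex{0,0,0} = 1
G(11) = mex{0,0,0,0} = 1
G(12) = mex{0,0,0,0} = 1
G(13) = mex{0,0,0,0} = 1
G(14) = mex{1,0,0,0} = 2
G(15) = mex{1,1,0,0} = 2
G(16) = mex{1,1,0,0} = 2
G(17) = mex{1,1,1,0} = 2
G(18) = mex{1,1,1,1} = 0
G(19) = mex{1,1,1,1} = 0
G(20) = mex{1,1,1,1} = 0
G(21) = mex{2,1,1,1} = 0

0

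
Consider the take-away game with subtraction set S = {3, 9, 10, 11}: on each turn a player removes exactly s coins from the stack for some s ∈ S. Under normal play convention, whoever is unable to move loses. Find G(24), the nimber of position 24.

1

G(0) = 0
G(1) = mex{} = 0
G(2) = mex{} = 0
G(3) = mex{0} = 1
G(4) = mex{0} = 1
G(5) = mex{0} = 1
G(6) = mex{1} = 0
G(7) = mex{1} = 0
G(8) = mex{1} = 0
G(9) = mex{0,0} = 1
G(10) = mex{0,0,0} = 1
G(11) = mex{0,0,0,0} = 1
G(12) = mex{1,1,0,0} = 2
G(13) = mex{1,1,1,0} = 2
G(14) = mex{1,1,1,1} = 0
G(15) = mex{2,0,1,1} = 3
G(16) = mex{2,0,0,1} = 3
G(17) = mex{0,0,0,0} = 1
G(18) = mex{3,1,0,0} = 2
G(19) = mex{3,1,1,0} = 2
G(20) = mex{1,1,1,1} = 0
G(21) = mex{2,2,1,1} = 0
G(22) = mex{2,2,2,1} = 0
G(23) = mex{0,0,2,2} = 1
G(24) = mex{0,3,0,2} = 1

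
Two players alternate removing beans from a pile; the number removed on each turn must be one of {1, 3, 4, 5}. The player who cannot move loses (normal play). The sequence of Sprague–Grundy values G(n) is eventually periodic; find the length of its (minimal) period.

8

G(0) = 0
G(1) = mex{0} = 1
G(2) = mex{1} = 0
G(3) = mex{0,0} = 1
G(4) = mex{1,1,0} = 2
G(5) = mex{2,0,1,0} = 3
G(6) = mex{3,1,0,1} = 2
G(7) = mex{2,2,1,0} = 3
G(8) = mex{3,3,2,1} = 0
G(9) = mex{0,2,3,2} = 1
G(10) = mex{1,3,2,3} = 0
G(11) = mex{0,0,3,2} = 1
G(12) = mex{1,1,0,3} = 2
G(13) = mex{2,0,1,0} = 3
G(14) = mex{3,1,0,1} = 2
G(15) = mex{2,2,1,0} = 3
G(16) = mex{3,3,2,1} = 0
G(17) = mex{0,2,3,2} = 1
G(n+8) = G(n) holds for n = 0,…,4 (a full window of length max(S) = 5), so the sequence is purely periodic with period 8.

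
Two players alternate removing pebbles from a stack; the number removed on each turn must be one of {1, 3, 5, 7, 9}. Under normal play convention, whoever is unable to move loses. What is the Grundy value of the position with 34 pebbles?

0

n :  0  1  2  3  4  5  6  7  8  9 10 11 12 13 14 15 16 17 18 19 20 21 22 23 24 25 26 27 28 29 30 31 32 33 34
G :  0  1  0  1  0  1  0  1  0  1  0  1  0  1  0  1  0  1  0  1  0  1  0  1  0  1  0  1  0  1  0  1  0  1  0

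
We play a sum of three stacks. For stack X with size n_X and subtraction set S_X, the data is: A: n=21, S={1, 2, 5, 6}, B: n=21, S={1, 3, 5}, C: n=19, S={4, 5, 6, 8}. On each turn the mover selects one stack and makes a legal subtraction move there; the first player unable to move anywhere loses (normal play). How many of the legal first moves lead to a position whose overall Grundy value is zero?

0

Stack A, S = {1, 2, 5, 6}:
n :  0  1  2  3  4  5  6  7  8  9 10 11 12 13 14 15 16 17 18 19 20 21
G :  0  1  2  0  1  2  3  0  1  2  0  1  2  3  0  1  2  0  1  2  3  0
G_A(21) = 0.
Stack B, S = {1, 3, 5}:
n :  0  1  2  3  4  5  6  7  8  9 10 11 12 13 14 15 16 17 18 19 20 21
G :  0  1  0  1  0  1  0  1  0  1  0  1  0  1  0  1  0  1  0  1  0  1
G_B(21) = 1.
Stack C, S = {4, 5, 6, 8}:
G(0) = 0
G(1) = mex{} = 0
G(2) = mex{} = 0
G(3) = mex{} = 0
G(4) = mex{0} = 1
G(5) = mex{0,0} = 1
G(6) = mex{0,0,0} = 1
G(7) = mex{0,0,0} = 1
G(8) = mex{1,0,0,0} = 2
G(9) = mex{1,1,0,0} = 2
G(10) = mex{1,1,1,0} = 2
G(11) = mex{1,1,1,0} = 2
G(12) = mex{2,1,1,1} = 0
G(13) = mex{2,2,1,1} = 0
G(14) = mex{2,2,2,1} = 0
G(15) = mex{2,2,2,1} = 0
G(16) = mex{0,2,2,2} = 1
G(17) = mex{0,0,2,2} = 1
G(18) = mex{0,0,0,2} = 1
G(19) = mex{0,0,0,2} = 1
G_C(19) = 1.
Combined Grundy value = 0 ⊕ 1 ⊕ 1 = 0.
A winning move leaves total XOR = 0, i.e. changes one component's Grundy value g to g ⊕ X where X is the current total.
Stack A: target g' = 0⊕0 = 0, but every legal move changes the Grundy value (mex property), so 0 moves.
Stack B: target g' = 1⊕0 = 1, but every legal move changes the Grundy value (mex property), so 0 moves.
Stack C: target g' = 1⊕0 = 1, but every legal move changes the Grundy value (mex property), so 0 moves.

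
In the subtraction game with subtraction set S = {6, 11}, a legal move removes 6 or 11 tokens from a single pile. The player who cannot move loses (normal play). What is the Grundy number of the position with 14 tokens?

G(0) = 0
G(1) = mex{} = 0
G(2) = mex{} = 0
G(3) = mex{} = 0
G(4) = mex{} = 0
G(5) = mex{} = 0
G(6) = mex{0} = 1
G(7) = mex{0} = 1
G(8) = mex{0} = 1
G(9) = mex{0} = 1
G(10) = mex{0} = 1
G(11) = mex{0,0} = 1
G(12) = mex{1,0} = 2
G(13) = mex{1,0} = 2
G(14) = mex{1,0} = 2

2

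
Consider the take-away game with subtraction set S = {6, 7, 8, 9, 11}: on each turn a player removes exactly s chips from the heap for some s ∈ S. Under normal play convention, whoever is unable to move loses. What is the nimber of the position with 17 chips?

n :  0  1  2  3  4  5  6  7  8  9 10 11 12 13 14 15 16 17
G :  0  0  0  0  0  0  1  1  1  1  1  1  2  2  2  2  2  0

0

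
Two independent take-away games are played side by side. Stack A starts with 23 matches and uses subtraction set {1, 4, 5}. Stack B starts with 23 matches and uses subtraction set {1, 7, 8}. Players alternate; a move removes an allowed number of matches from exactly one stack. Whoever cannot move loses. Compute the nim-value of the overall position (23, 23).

1

Stack A, S = {1, 4, 5}:
G(0) = 0
G(1) = mex{0} = 1
G(2) = mex{1} = 0
G(3) = mex{0} = 1
G(4) = mex{1,0} = 2
G(5) = mex{2,1,0} = 3
G(6) = mex{3,0,1} = 2
G(7) = mex{2,1,0} = 3
G(8) = mex{3,2,1} = 0
G(9) = mex{0,3,2} = 1
G(10) = mex{1,2,3} = 0
G(11) = mex{0,3,2} = 1
G(12) = mex{1,0,3} = 2
G(13) = mex{2,1,0} = 3
G(14) = mex{3,0,1} = 2
G(15) = mex{2,1,0} = 3
G(16) = mex{3,2,1} = 0
G(17) = mex{0,3,2} = 1
G(18) = mex{1,2,3} = 0
G(19) = mex{0,3,2} = 1
G(20) = mex{1,0,3} = 2
G(21) = mex{2,1,0} = 3
G(22) = mex{3,0,1} = 2
G(23) = mex{2,1,0} = 3
G_A(23) = 3.
Stack B, S = {1, 7, 8}:
G(0) = 0
G(1) = mex{0} = 1
G(2) = mex{1} = 0
G(3) = mex{0} = 1
G(4) = mex{1} = 0
G(5) = mex{0} = 1
G(6) = mex{1} = 0
G(7) = mex{0,0} = 1
G(8) = mex{1,1,0} = 2
G(9) = mex{2,0,1} = 3
G(10) = mex{3,1,0} = 2
G(11) = mex{2,0,1} = 3
G(12) = mex{3,1,0} = 2
G(13) = mex{2,0,1} = 3
G(14) = mex{3,1,0} = 2
G(15) = mex{2,2,1} = 0
G(16) = mex{0,3,2} = 1
G(17) = mex{1,2,3} = 0
G(18) = mex{0,3,2} = 1
G(19) = mex{1,2,3} = 0
G(20) = mex{0,3,2} = 1
G(21) = mex{1,2,3} = 0
G(22) = mex{0,0,2} = 1
G(23) = mex{1,1,0} = 2
G_B(23) = 2.
Combined Grundy value = 3 ⊕ 2 = 1.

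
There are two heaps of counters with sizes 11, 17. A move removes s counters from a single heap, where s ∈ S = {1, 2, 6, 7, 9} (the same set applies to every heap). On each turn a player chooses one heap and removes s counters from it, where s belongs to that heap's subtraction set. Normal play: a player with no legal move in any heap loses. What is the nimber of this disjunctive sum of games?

1

All heaps use S = {1, 2, 6, 7, 9}:
G(0) = 0
G(1) = mex{0} = 1
G(2) = mex{1,0} = 2
G(3) = mex{2,1} = 0
G(4) = mex{0,2} = 1
G(5) = mex{1,0} = 2
G(6) = mex{2,1,0} = 3
G(7) = mex{3,2,1,0} = 4
G(8) = mex{4,3,2,1} = 0
G(9) = mex{0,4,0,2,0} = 1
G(10) = mex{1,0,1,0,1} = 2
G(11) = mex{2,1,2,1,2} = 0
G(12) = mex{0,2,3,2,0} = 1
G(13) = mex{1,0,4,3,1} = 2
G(14) = mex{2,1,0,4,2} = 3
G(15) = mex{3,2,1,0,3} = 4
G(16) = mex{4,3,2,1,4} = 0
G(17) = mex{0,4,0,2,0} = 1
Heap A: G(11) = 0.
Heap B: G(17) = 1.
Combined Grundy value = 0 ⊕ 1 = 1.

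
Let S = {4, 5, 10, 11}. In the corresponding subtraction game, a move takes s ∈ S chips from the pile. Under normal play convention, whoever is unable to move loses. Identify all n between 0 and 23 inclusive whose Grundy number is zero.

0, 1, 2, 3, 9, 15, 16, 17, 18

G(0) = 0
G(1) = mex{} = 0
G(2) = mex{} = 0
G(3) = mex{} = 0
G(4) = mex{0} = 1
G(5) = mex{0,0} = 1
G(6) = mex{0,0} = 1
G(7) = mex{0,0} = 1
G(8) = mex{1,0} = 2
G(9) = mex{1,1} = 0
G(10) = mex{1,1,0} = 2
G(11) = mex{1,1,0,0} = 2
G(12) = mex{2,1,0,0} = 3
G(13) = mex{0,2,0,0} = 1
G(14) = mex{2,0,1,0} = 3
G(15) = mex{2,2,1,1} = 0
G(16) = mex{3,2,1,1} = 0
G(17) = mex{1,3,1,1} = 0
G(18) = mex{3,1,2,1} = 0
G(19) = mex{0,3,0,2} = 1
G(20) = mex{0,0,2,0} = 1
G(21) = mex{0,0,2,2} = 1
G(22) = mex{0,0,3,2} = 1
G(23) = mex{1,0,1,3} = 2
P-positions are exactly the n with G(n) = 0.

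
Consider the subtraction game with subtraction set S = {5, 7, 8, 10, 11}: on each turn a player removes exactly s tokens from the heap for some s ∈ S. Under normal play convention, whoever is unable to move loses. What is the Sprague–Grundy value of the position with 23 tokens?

G(0) = 0
G(1) = mex{} = 0
G(2) = mex{} = 0
G(3) = mex{} = 0
G(4) = mex{} = 0
G(5) = mex{0} = 1
G(6) = mex{0} = 1
G(7) = mex{0,0} = 1
G(8) = mex{0,0,0} = 1
G(9) = mex{0,0,0} = 1
G(10) = mex{1,0,0,0} = 2
G(11) = mex{1,0,0,0,0} = 2
G(12) = mex{1,1,0,0,0} = 2
G(13) = mex{1,1,1,0,0} = 2
G(14) = mex{1,1,1,0,0} = 2
G(15) = mex{2,1,1,1,0} = 3
G(16) = mex{2,1,1,1,1} = 0
G(17) = mex{2,2,1,1,1} = 0
G(18) = mex{2,2,2,1,1} = 0
G(19) = mex{2,2,2,1,1} = 0
G(20) = mex{3,2,2,2,1} = 0
G(21) = mex{0,2,2,2,2} = 1
G(22) = mex{0,3,2,2,2} = 1
G(23) = mex{0,0,3,2,2} = 1

1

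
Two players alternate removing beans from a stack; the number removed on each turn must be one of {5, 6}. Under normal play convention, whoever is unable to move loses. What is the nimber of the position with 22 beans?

0

G(0) = 0
G(1) = mex{} = 0
G(2) = mex{} = 0
G(3) = mex{} = 0
G(4) = mex{} = 0
G(5) = mex{0} = 1
G(6) = mex{0,0} = 1
G(7) = mex{0,0} = 1
G(8) = mex{0,0} = 1
G(9) = mex{0,0} = 1
G(10) = mex{1,0} = 2
G(11) = mex{1,1} = 0
G(12) = mex{1,1} = 0
G(13) = mex{1,1} = 0
G(14) = mex{1,1} = 0
G(15) = mex{2,1} = 0
G(16) = mex{0,2} = 1
G(17) = mex{0,0} = 1
G(18) = mex{0,0} = 1
G(19) = mex{0,0} = 1
G(20) = mex{0,0} = 1
G(21) = mex{1,0} = 2
G(22) = mex{1,1} = 0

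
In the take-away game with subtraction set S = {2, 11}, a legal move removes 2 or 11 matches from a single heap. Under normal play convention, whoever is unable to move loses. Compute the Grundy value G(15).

1

G(0) = 0
G(1) = mex{} = 0
G(2) = mex{0} = 1
G(3) = mex{0} = 1
G(4) = mex{1} = 0
G(5) = mex{1} = 0
G(6) = mex{0} = 1
G(7) = mex{0} = 1
G(8) = mex{1} = 0
G(9) = mex{1} = 0
G(10) = mex{0} = 1
G(11) = mex{0,0} = 1
G(12) = mex{1,0} = 2
G(13) = mex{1,1} = 0
G(14) = mex{2,1} = 0
G(15) = mex{0,0} = 1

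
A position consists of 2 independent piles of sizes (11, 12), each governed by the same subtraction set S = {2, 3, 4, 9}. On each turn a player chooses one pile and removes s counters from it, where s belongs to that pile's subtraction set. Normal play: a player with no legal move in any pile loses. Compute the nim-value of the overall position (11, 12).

All piles use S = {2, 3, 4, 9}:
G(0) = 0
G(1) = mex{} = 0
G(2) = mex{0} = 1
G(3) = mex{0,0} = 1
G(4) = mex{1,0,0} = 2
G(5) = mex{1,1,0} = 2
G(6) = mex{2,1,1} = 0
G(7) = mex{2,2,1} = 0
G(8) = mex{0,2,2} = 1
G(9) = mex{0,0,2,0} = 1
G(10) = mex{1,0,0,0} = 2
G(11) = mex{1,1,0,1} = 2
G(12) = mex{2,1,1,1} = 0
Pile A: G(11) = 2.
Pile B: G(12) = 0.
Combined Grundy value = 2 ⊕ 0 = 2.

2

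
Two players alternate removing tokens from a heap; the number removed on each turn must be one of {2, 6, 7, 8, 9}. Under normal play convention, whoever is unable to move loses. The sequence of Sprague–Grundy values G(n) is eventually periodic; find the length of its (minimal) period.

15

G(0) = 0
G(1) = mex{} = 0
G(2) = mex{0} = 1
G(3) = mex{0} = 1
G(4) = mex{1} = 0
G(5) = mex{1} = 0
G(6) = mex{0,0} = 1
G(7) = mex{0,0,0} = 1
G(8) = mex{1,1,0,0} = 2
G(9) = mex{1,1,1,0,0} = 2
G(10) = mex{2,0,1,1,0} = 3
G(11) = mex{2,0,0,1,1} = 3
G(12) = mex{3,1,0,0,1} = 2
G(13) = mex{3,1,1,0,0} = 2
G(14) = mex{2,2,1,1,0} = 3
G(15) = mex{2,2,2,1,1} = 0
G(16) = mex{3,3,2,2,1} = 0
G(17) = mex{0,3,3,2,2} = 1
G(18) = mex{0,2,3,3,2} = 1
G(19) = mex{1,2,2,3,3} = 0
G(20) = mex{1,3,2,2,3} = 0
G(21) = mex{0,0,3,2,2} = 1
G(22) = mex{0,0,0,3,2} = 1
G(23) = mex{1,1,0,0,3} = 2
G(24) = mex{1,1,1,0,0} = 2
G(25) = mex{2,0,1,1,0} = 3
G(26) = mex{2,0,0,1,1} = 3
G(27) = mex{3,1,0,0,1} = 2
G(28) = mex{3,1,1,0,0} = 2
G(29) = mex{2,2,1,1,0} = 3
G(30) = mex{2,2,2,1,1} = 0
G(31) = mex{3,3,2,2,1} = 0
G(n+15) = G(n) holds for n = 0,…,8 (a full window of length max(S) = 9), so the sequence is purely periodic with period 15.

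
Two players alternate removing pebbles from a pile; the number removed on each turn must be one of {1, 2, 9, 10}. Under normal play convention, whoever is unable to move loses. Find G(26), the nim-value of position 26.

1

n :  0  1  2  3  4  5  6  7  8  9 10 11 12 13 14 15 16 17 18 19 20 21 22 23 24 25 26
G :  0  1  2  0  1  2  0  1  2  3  4  0  1  2  0  1  2  0  1  2  3  4  0  1  2  0  1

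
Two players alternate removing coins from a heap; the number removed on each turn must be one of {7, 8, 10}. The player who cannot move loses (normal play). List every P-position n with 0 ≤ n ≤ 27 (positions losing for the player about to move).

0, 1, 2, 3, 4, 5, 6, 17, 18, 19, 20, 21, 22, 23

G(0) = 0
G(1) = mex{} = 0
G(2) = mex{} = 0
G(3) = mex{} = 0
G(4) = mex{} = 0
G(5) = mex{} = 0
G(6) = mex{} = 0
G(7) = mex{0} = 1
G(8) = mex{0,0} = 1
G(9) = mex{0,0} = 1
G(10) = mex{0,0,0} = 1
G(11) = mex{0,0,0} = 1
G(12) = mex{0,0,0} = 1
G(13) = mex{0,0,0} = 1
G(14) = mex{1,0,0} = 2
G(15) = mex{1,1,0} = 2
G(16) = mex{1,1,0} = 2
G(17) = mex{1,1,1} = 0
G(18) = mex{1,1,1} = 0
G(19) = mex{1,1,1} = 0
G(20) = mex{1,1,1} = 0
G(21) = mex{2,1,1} = 0
G(22) = mex{2,2,1} = 0
G(23) = mex{2,2,1} = 0
G(24) = mex{0,2,2} = 1
G(25) = mex{0,0,2} = 1
G(26) = mex{0,0,2} = 1
G(27) = mex{0,0,0} = 1
P-positions are exactly the n with G(n) = 0.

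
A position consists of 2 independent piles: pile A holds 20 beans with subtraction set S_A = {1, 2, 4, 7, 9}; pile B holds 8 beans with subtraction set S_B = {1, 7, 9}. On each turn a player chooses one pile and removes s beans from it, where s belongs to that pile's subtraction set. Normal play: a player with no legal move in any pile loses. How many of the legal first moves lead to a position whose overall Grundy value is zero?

1

Pile A, S = {1, 2, 4, 7, 9}:
n :  0  1  2  3  4  5  6  7  8  9 10 11 12 13 14 15 16 17 18 19 20
G :  0  1  2  0  1  2  0  1  2  3  4  0  1  2  0  1  2  0  1  2  3
G_A(20) = 3.
Pile B, S = {1, 7, 9}:
n : 0 1 2 3 4 5 6 7 8
G : 0 1 0 1 0 1 0 1 0
G_B(8) = 0.
Combined Grundy value = 3 ⊕ 0 = 3.
A winning move leaves total XOR = 0, i.e. changes one component's Grundy value g to g ⊕ X where X is the current total.
Pile A: need g' = 3⊕3 = 0. Options: 20−1→G=2, 20−2→G=1, 20−4→G=2, 20−7→G=2, 20−9→G=0. Hits: 1.
Pile B: need g' = 0⊕3 = 3. Options: 8−1→G=1, 8−7→G=1. Hits: 0.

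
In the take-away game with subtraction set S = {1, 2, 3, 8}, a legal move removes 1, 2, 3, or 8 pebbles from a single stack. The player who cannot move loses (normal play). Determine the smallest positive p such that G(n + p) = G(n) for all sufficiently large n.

9

G(0) = 0
G(1) = mex{0} = 1
G(2) = mex{1,0} = 2
G(3) = mex{2,1,0} = 3
G(4) = mex{3,2,1} = 0
G(5) = mex{0,3,2} = 1
G(6) = mex{1,0,3} = 2
G(7) = mex{2,1,0} = 3
G(8) = mex{3,2,1,0} = 4
G(9) = mex{4,3,2,1} = 0
G(10) = mex{0,4,3,2} = 1
G(11) = mex{1,0,4,3} = 2
G(12) = mex{2,1,0,0} = 3
G(13) = mex{3,2,1,1} = 0
G(14) = mex{0,3,2,2} = 1
G(15) = mex{1,0,3,3} = 2
G(16) = mex{2,1,0,4} = 3
G(17) = mex{3,2,1,0} = 4
G(18) = mex{4,3,2,1} = 0
G(19) = mex{0,4,3,2} = 1
G(n+9) = G(n) holds for n = 0,…,7 (a full window of length max(S) = 8), so the sequence is purely periodic with period 9.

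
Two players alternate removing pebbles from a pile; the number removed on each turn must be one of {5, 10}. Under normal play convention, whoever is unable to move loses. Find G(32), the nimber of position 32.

0

G(0) = 0
G(1) = mex{} = 0
G(2) = mex{} = 0
G(3) = mex{} = 0
G(4) = mex{} = 0
G(5) = mex{0} = 1
G(6) = mex{0} = 1
G(7) = mex{0} = 1
G(8) = mex{0} = 1
G(9) = mex{0} = 1
G(10) = mex{1,0} = 2
G(11) = mex{1,0} = 2
G(12) = mex{1,0} = 2
G(13) = mex{1,0} = 2
G(14) = mex{1,0} = 2
G(15) = mex{2,1} = 0
G(16) = mex{2,1} = 0
G(17) = mex{2,1} = 0
G(18) = mex{2,1} = 0
G(19) = mex{2,1} = 0
G(20) = mex{0,2} = 1
G(21) = mex{0,2} = 1
G(22) = mex{0,2} = 1
G(23) = mex{0,2} = 1
G(24) = mex{0,2} = 1
G(25) = mex{1,0} = 2
G(26) = mex{1,0} = 2
G(27) = mex{1,0} = 2
G(28) = mex{1,0} = 2
G(29) = mex{1,0} = 2
G(30) = mex{2,1} = 0
G(31) = mex{2,1} = 0
G(32) = mex{2,1} = 0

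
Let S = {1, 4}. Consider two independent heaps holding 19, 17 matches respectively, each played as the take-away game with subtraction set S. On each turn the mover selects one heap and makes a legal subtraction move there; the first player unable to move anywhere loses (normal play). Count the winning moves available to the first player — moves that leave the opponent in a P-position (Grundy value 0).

All heaps use S = {1, 4}:
n :  0  1  2  3  4  5  6  7  8  9 10 11 12 13 14 15 16 17 18 19
G :  0  1  0  1  2  0  1  0  1  2  0  1  0  1  2  0  1  0  1  2
Heap A: G(19) = 2.
Heap B: G(17) = 0.
Combined Grundy value = 2 ⊕ 0 = 2.
A winning move leaves total XOR = 0, i.e. changes one component's Grundy value g to g ⊕ X where X is the current total.
Heap A: need g' = 2⊕2 = 0. Options: 19−1→G=1, 19−4→G=0. Hits: 1.
Heap B: need g' = 0⊕2 = 2. Options: 17−1→G=1, 17−4→G=1. Hits: 0.

1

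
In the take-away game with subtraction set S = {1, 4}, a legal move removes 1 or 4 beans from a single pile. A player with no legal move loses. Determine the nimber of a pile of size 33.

1

G(0) = 0
G(1) = mex{0} = 1
G(2) = mex{1} = 0
G(3) = mex{0} = 1
G(4) = mex{1,0} = 2
G(5) = mex{2,1} = 0
G(6) = mex{0,0} = 1
G(7) = mex{1,1} = 0
G(8) = mex{0,2} = 1
G(9) = mex{1,0} = 2
G(10) = mex{2,1} = 0
G(11) = mex{0,0} = 1
G(12) = mex{1,1} = 0
G(13) = mex{0,2} = 1
G(14) = mex{1,0} = 2
G(15) = mex{2,1} = 0
G(16) = mex{0,0} = 1
G(17) = mex{1,1} = 0
G(18) = mex{0,2} = 1
G(19) = mex{1,0} = 2
G(20) = mex{2,1} = 0
G(21) = mex{0,0} = 1
G(22) = mex{1,1} = 0
G(23) = mex{0,2} = 1
G(24) = mex{1,0} = 2
G(25) = mex{2,1} = 0
G(26) = mex{0,0} = 1
G(27) = mex{1,1} = 0
G(28) = mex{0,2} = 1
G(29) = mex{1,0} = 2
G(30) = mex{2,1} = 0
G(31) = mex{0,0} = 1
G(32) = mex{1,1} = 0
G(33) = mex{0,2} = 1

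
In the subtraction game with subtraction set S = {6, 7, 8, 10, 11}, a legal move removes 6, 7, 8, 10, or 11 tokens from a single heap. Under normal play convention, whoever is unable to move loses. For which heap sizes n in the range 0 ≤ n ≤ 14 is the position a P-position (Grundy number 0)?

0, 1, 2, 3, 4, 5

G(0) = 0
G(1) = mex{} = 0
G(2) = mex{} = 0
G(3) = mex{} = 0
G(4) = mex{} = 0
G(5) = mex{} = 0
G(6) = mex{0} = 1
G(7) = mex{0,0} = 1
G(8) = mex{0,0,0} = 1
G(9) = mex{0,0,0} = 1
G(10) = mex{0,0,0,0} = 1
G(11) = mex{0,0,0,0,0} = 1
G(12) = mex{1,0,0,0,0} = 2
G(13) = mex{1,1,0,0,0} = 2
G(14) = mex{1,1,1,0,0} = 2
P-positions are exactly the n with G(n) = 0.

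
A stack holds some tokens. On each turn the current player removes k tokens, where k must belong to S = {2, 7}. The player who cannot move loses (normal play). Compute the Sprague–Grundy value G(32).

G(0) = 0
G(1) = mex{} = 0
G(2) = mex{0} = 1
G(3) = mex{0} = 1
G(4) = mex{1} = 0
G(5) = mex{1} = 0
G(6) = mex{0} = 1
G(7) = mex{0,0} = 1
G(8) = mex{1,0} = 2
G(9) = mex{1,1} = 0
G(10) = mex{2,1} = 0
G(11) = mex{0,0} = 1
G(12) = mex{0,0} = 1
G(13) = mex{1,1} = 0
G(14) = mex{1,1} = 0
G(15) = mex{0,2} = 1
G(16) = mex{0,0} = 1
G(17) = mex{1,0} = 2
G(18) = mex{1,1} = 0
G(19) = mex{2,1} = 0
G(20) = mex{0,0} = 1
G(21) = mex{0,0} = 1
G(22) = mex{1,1} = 0
G(23) = mex{1,1} = 0
G(24) = mex{0,2} = 1
G(25) = mex{0,0} = 1
G(26) = mex{1,0} = 2
G(27) = mex{1,1} = 0
G(28) = mex{2,1} = 0
G(29) = mex{0,0} = 1
G(30) = mex{0,0} = 1
G(31) = mex{1,1} = 0
G(32) = mex{1,1} = 0

0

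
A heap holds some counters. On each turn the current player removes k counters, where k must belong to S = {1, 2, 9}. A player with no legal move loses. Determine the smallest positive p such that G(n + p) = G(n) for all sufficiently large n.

10

n :  0  1  2  3  4  5  6  7  8  9 10 11 12 13 14 15 16 17 18 19 20 21
G :  0  1  2  0  1  2  0  1  2  3  0  1  2  0  1  2  0  1  2  3  0  1
G(n+10) = G(n) holds for n = 0,…,8 (a full window of length max(S) = 9), so the sequence is purely periodic with period 10.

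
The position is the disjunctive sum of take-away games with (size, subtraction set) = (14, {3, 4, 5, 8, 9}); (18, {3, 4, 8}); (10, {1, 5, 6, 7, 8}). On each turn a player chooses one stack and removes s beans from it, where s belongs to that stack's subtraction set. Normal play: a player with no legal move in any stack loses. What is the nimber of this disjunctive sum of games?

Stack A, S = {3, 4, 5, 8, 9}:
n :  0  1  2  3  4  5  6  7  8  9 10 11 12 13 14
G :  0  0  0  1  1  1  2  2  2  3  3  3  0  0  0
G_A(14) = 0.
Stack B, S = {3, 4, 8}:
G(0) = 0
G(1) = mex{} = 0
G(2) = mex{} = 0
G(3) = mex{0} = 1
G(4) = mex{0,0} = 1
G(5) = mex{0,0} = 1
G(6) = mex{1,0} = 2
G(7) = mex{1,1} = 0
G(8) = mex{1,1,0} = 2
G(9) = mex{2,1,0} = 3
G(10) = mex{0,2,0} = 1
G(11) = mex{2,0,1} = 3
G(12) = mex{3,2,1} = 0
G(13) = mex{1,3,1} = 0
G(14) = mex{3,1,2} = 0
G(15) = mex{0,3,0} = 1
G(16) = mex{0,0,2} = 1
G(17) = mex{0,0,3} = 1
G(18) = mex{1,0,1} = 2
G_B(18) = 2.
Stack C, S = {1, 5, 6, 7, 8}:
n :  0  1  2  3  4  5  6  7  8  9 10
G :  0  1  0  1  0  1  2  3  2  3  2
G_C(10) = 2.
Combined Grundy value = 0 ⊕ 2 ⊕ 2 = 0.

0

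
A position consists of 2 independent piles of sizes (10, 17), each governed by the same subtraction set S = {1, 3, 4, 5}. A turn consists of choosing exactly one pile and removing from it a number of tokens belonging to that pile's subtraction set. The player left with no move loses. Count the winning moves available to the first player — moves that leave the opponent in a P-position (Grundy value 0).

2

All piles use S = {1, 3, 4, 5}:
n :  0  1  2  3  4  5  6  7  8  9 10 11 12 13 14 15 16 17
G :  0  1  0  1  2  3  2  3  0  1  0  1  2  3  2  3  0  1
Pile A: G(10) = 0.
Pile B: G(17) = 1.
Combined Grundy value = 0 ⊕ 1 = 1.
A winning move leaves total XOR = 0, i.e. changes one component's Grundy value g to g ⊕ X where X is the current total.
Pile A: need g' = 0⊕1 = 1. Options: 10−1→G=1, 10−3→G=3, 10−4→G=2, 10−5→G=3. Hits: 1.
Pile B: need g' = 1⊕1 = 0. Options: 17−1→G=0, 17−3→G=2, 17−4→G=3, 17−5→G=2. Hits: 1.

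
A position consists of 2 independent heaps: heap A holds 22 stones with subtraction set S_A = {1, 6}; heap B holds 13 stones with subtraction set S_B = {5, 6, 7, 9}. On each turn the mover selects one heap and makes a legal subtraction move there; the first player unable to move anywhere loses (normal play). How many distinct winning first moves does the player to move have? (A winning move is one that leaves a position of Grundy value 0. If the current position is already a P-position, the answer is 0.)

3

Heap A, S = {1, 6}:
G(0) = 0
G(1) = mex{0} = 1
G(2) = mex{1} = 0
G(3) = mex{0} = 1
G(4) = mex{1} = 0
G(5) = mex{0} = 1
G(6) = mex{1,0} = 2
G(7) = mex{2,1} = 0
G(8) = mex{0,0} = 1
G(9) = mex{1,1} = 0
G(10) = mex{0,0} = 1
G(11) = mex{1,1} = 0
G(12) = mex{0,2} = 1
G(13) = mex{1,0} = 2
G(14) = mex{2,1} = 0
G(15) = mex{0,0} = 1
G(16) = mex{1,1} = 0
G(17) = mex{0,0} = 1
G(18) = mex{1,1} = 0
G(19) = mex{0,2} = 1
G(20) = mex{1,0} = 2
G(21) = mex{2,1} = 0
G(22) = mex{0,0} = 1
G_A(22) = 1.
Heap B, S = {5, 6, 7, 9}:
G(0) = 0
G(1) = mex{} = 0
G(2) = mex{} = 0
G(3) = mex{} = 0
G(4) = mex{} = 0
G(5) = mex{0} = 1
G(6) = mex{0,0} = 1
G(7) = mex{0,0,0} = 1
G(8) = mex{0,0,0} = 1
G(9) = mex{0,0,0,0} = 1
G(10) = mex{1,0,0,0} = 2
G(11) = mex{1,1,0,0} = 2
G(12) = mex{1,1,1,0} = 2
G(13) = mex{1,1,1,0} = 2
G_B(13) = 2.
Combined Grundy value = 1 ⊕ 2 = 3.
A winning move leaves total XOR = 0, i.e. changes one component's Grundy value g to g ⊕ X where X is the current total.
Heap A: need g' = 1⊕3 = 2. Options: 22−1→G=0, 22−6→G=0. Hits: 0.
Heap B: need g' = 2⊕3 = 1. Options: 13−5→G=1, 13−6→G=1, 13−7→G=1, 13−9→G=0. Hits: 3.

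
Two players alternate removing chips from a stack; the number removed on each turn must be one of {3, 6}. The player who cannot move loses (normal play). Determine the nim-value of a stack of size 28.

G(0) = 0
G(1) = mex{} = 0
G(2) = mex{} = 0
G(3) = mex{0} = 1
G(4) = mex{0} = 1
G(5) = mex{0} = 1
G(6) = mex{1,0} = 2
G(7) = mex{1,0} = 2
G(8) = mex{1,0} = 2
G(9) = mex{2,1} = 0
G(10) = mex{2,1} = 0
G(11) = mex{2,1} = 0
G(12) = mex{0,2} = 1
G(13) = mex{0,2} = 1
G(14) = mex{0,2} = 1
G(15) = mex{1,0} = 2
G(16) = mex{1,0} = 2
G(17) = mex{1,0} = 2
G(18) = mex{2,1} = 0
G(19) = mex{2,1} = 0
G(20) = mex{2,1} = 0
G(21) = mex{0,2} = 1
G(22) = mex{0,2} = 1
G(23) = mex{0,2} = 1
G(24) = mex{1,0} = 2
G(25) = mex{1,0} = 2
G(26) = mex{1,0} = 2
G(27) = mex{2,1} = 0
G(28) = mex{2,1} = 0

0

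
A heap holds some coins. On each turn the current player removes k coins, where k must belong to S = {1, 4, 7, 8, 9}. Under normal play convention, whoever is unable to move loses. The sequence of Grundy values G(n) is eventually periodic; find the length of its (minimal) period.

G(0) = 0
G(1) = mex{0} = 1
G(2) = mex{1} = 0
G(3) = mex{0} = 1
G(4) = mex{1,0} = 2
G(5) = mex{2,1} = 0
G(6) = mex{0,0} = 1
G(7) = mex{1,1,0} = 2
G(8) = mex{2,2,1,0} = 3
G(9) = mex{3,0,0,1,0} = 2
G(10) = mex{2,1,1,0,1} = 3
G(11) = mex{3,2,2,1,0} = 4
G(12) = mex{4,3,0,2,1} = 5
G(13) = mex{5,2,1,0,2} = 3
G(14) = mex{3,3,2,1,0} = 4
G(15) = mex{4,4,3,2,1} = 0
G(16) = mex{0,5,2,3,2} = 1
G(17) = mex{1,3,3,2,3} = 0
G(18) = mex{0,4,4,3,2} = 1
G(19) = mex{1,0,5,4,3} = 2
G(20) = mex{2,1,3,5,4} = 0
G(21) = mex{0,0,4,3,5} = 1
G(22) = mex{1,1,0,4,3} = 2
G(23) = mex{2,2,1,0,4} = 3
G(24) = mex{3,0,0,1,0} = 2
G(25) = mex{2,1,1,0,1} = 3
G(26) = mex{3,2,2,1,0} = 4
G(27) = mex{4,3,0,2,1} = 5
G(28) = mex{5,2,1,0,2} = 3
G(29) = mex{3,3,2,1,0} = 4
G(30) = mex{4,4,3,2,1} = 0
G(31) = mex{0,5,2,3,2} = 1
G(n+15) = G(n) holds for n = 0,…,8 (a full window of length max(S) = 9), so the sequence is purely periodic with period 15.

15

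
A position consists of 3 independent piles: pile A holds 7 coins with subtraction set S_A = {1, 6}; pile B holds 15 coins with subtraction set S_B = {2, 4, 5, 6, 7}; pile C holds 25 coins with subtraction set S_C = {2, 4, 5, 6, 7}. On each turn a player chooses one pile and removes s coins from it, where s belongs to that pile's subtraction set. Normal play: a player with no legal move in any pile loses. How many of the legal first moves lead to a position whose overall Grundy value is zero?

0

Pile A, S = {1, 6}:
n : 0 1 2 3 4 5 6 7
G : 0 1 0 1 0 1 2 0
G_A(7) = 0.
Pile B, S = {2, 4, 5, 6, 7}:
n :  0  1  2  3  4  5  6  7  8  9 10 11 12 13 14 15
G :  0  0  1  1  2  2  3  3  4  0  0  1  1  2  2  3
G_B(15) = 3.
Pile C, S = {2, 4, 5, 6, 7}:
n :  0  1  2  3  4  5  6  7  8  9 10 11 12 13 14 15 16 17 18 19 20 21 22 23 24 25
G :  0  0  1  1  2  2  3  3  4  0  0  1  1  2  2  3  3  4  0  0  1  1  2  2  3  3
G_C(25) = 3.
Combined Grundy value = 0 ⊕ 3 ⊕ 3 = 0.
A winning move leaves total XOR = 0, i.e. changes one component's Grundy value g to g ⊕ X where X is the current total.
Pile A: target g' = 0⊕0 = 0, but every legal move changes the Grundy value (mex property), so 0 moves.
Pile B: target g' = 3⊕0 = 3, but every legal move changes the Grundy value (mex property), so 0 moves.
Pile C: target g' = 3⊕0 = 3, but every legal move changes the Grundy value (mex property), so 0 moves.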